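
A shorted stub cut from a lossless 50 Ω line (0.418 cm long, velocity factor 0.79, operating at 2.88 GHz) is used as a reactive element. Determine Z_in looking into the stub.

λ = v/f = 0.79·c / 2.88 GHz = 0.0823 m
βl = 2π·l/λ = 2π × 0.0508 = 18.3°
tan(βl) = 0.33
For a shorted stub, Z_in = jZ_0·tan(βl)

Z_in ≈ +j16.5 Ω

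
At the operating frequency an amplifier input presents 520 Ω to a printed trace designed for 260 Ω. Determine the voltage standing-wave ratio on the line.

VSWR ≈ 2

For a purely resistive load, VSWR = R_L/Z_0 or Z_0/R_L (whichever > 1) = 520/260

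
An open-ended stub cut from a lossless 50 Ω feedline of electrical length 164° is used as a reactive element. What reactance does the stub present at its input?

tan(βl) = -0.287
For an open-ended stub, Z_in = −jZ_0·cot(βl) = −jZ_0/tan(βl)

X_in ≈ 174 Ω (inductive)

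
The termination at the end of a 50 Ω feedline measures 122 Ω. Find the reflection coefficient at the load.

Γ = (Z_L − Z_0)/(Z_L + Z_0) = (122 − 50)/(122 + 50) = 72/172

Γ = 0.419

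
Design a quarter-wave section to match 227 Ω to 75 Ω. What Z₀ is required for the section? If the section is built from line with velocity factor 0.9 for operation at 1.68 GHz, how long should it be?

Z_qwt = √(Z_0·R_L) = √(75 × 227) = √17020
λ = 0.9·c/f = 0.161 m, so l = λ/4 = 0.0402 m

Z_qwt ≈ 130 Ω; length ≈ 4.02 cm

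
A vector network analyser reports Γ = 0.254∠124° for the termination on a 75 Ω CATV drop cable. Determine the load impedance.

Z_L ≈ 52 + j23.4 Ω

Z_L = Z_0·(1 + Γ)/(1 − Γ) = 75·(0.858 + j0.211)/(1.14 − j0.211)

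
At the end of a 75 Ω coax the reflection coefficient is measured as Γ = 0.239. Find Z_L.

Z_L = Z_0·(1 + Γ)/(1 − Γ) = 75·(1.24)/(0.761)

Z_L ≈ 122 Ω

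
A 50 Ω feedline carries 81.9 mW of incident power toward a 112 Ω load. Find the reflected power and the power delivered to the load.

Γ = (112 − 50)/(112 + 50) = 0.383
|Γ|² = 0.146
P_refl = |Γ|²·P_inc = 12 mW, P_del = (1 − |Γ|²)·P_inc = 69.9 mW

P_reflected ≈ 12 mW; P_delivered ≈ 69.9 mW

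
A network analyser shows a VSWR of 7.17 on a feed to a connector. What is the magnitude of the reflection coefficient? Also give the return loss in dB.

|Γ| ≈ 0.755; return loss ≈ 2.44 dB

|Γ| = (S − 1)/(S + 1) = (7.17 − 1)/(7.17 + 1) = 6.17/8.17
RL = −20·log₁₀|Γ| = −20·log₁₀(0.755)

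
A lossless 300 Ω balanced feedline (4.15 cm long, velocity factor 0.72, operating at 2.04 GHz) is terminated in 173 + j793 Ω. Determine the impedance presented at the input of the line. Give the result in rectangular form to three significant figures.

Z_in ≈ 28.5 + j180 Ω

λ = v/f = 0.72·c / 2.04 GHz = 0.106 m
βl = 2π·l/λ = 2π × 0.392 = 141°
tan(βl) = tan(141°) = -0.807
Z_in = Z_0·(Z_L + jZ_0·tanβl)/(Z_0 + jZ_L·tanβl)
     = 300·(173 + j551)/(940 − j140)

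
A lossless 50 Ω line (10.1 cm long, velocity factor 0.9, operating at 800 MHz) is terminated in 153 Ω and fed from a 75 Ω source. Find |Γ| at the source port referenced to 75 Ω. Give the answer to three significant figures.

λ = v/f = 0.9·c / 800 MHz = 0.338 m
βl = 2π·l/λ = 2π × 0.299 = 108°
tan(βl) = -3.13
Z_in = Z_0·(Z_L + jZ_0·tanβl)/(Z_0 + jZ_L·tanβl) = 17.8 + j14.1 Ω
Γ_s = (Z_in − Z_s)/(Z_in + Z_s) = (-57.2 + j14.1)/(92.8 + j14.1), |Γ_s| = 0.627

|Γ| ≈ 0.627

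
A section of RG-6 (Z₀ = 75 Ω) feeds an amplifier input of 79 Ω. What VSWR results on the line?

VSWR ≈ 1.05

Γ = (79 − 75)/(79 + 75) = 0.026
VSWR = (1 + 0.026)/(1 − 0.026)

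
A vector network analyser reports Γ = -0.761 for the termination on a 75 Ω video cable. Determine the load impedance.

Z_L = Z_0·(1 + Γ)/(1 − Γ) = 75·(0.239)/(1.76)

Z_L ≈ 10.2 Ω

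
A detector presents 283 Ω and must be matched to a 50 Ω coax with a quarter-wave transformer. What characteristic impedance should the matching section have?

Z_qwt ≈ 119 Ω

Z_qwt = √(Z_0·R_L) = √(50 × 283) = √14150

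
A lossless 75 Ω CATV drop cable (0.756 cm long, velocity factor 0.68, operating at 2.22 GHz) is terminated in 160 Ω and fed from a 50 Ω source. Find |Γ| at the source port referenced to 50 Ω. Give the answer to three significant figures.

λ = v/f = 0.68·c / 2.22 GHz = 0.0919 m
βl = 2π·l/λ = 2π × 0.0823 = 29.6°
tan(βl) = 0.568
Z_in = Z_0·(Z_L + jZ_0·tanβl)/(Z_0 + jZ_L·tanβl) = 85.7 − j61.3 Ω
Γ_s = (Z_in − Z_s)/(Z_in + Z_s) = (35.7 − j61.3)/(136 − j61.3), |Γ_s| = 0.476

|Γ| ≈ 0.476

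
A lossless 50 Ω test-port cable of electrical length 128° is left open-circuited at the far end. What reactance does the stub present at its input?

X_in ≈ 39.1 Ω (inductive)

tan(βl) = -1.28
For an open-circuited stub, Z_in = −jZ_0·cot(βl) = −jZ_0/tan(βl)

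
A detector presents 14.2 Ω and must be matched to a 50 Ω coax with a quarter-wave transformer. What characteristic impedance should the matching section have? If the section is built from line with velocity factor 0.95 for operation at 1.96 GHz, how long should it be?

Z_qwt ≈ 26.6 Ω; length ≈ 3.64 cm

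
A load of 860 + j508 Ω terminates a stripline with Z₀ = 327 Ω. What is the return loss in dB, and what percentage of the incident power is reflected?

Γ = (533 + j508)/(1187 + j508), |Γ| = 0.57
RL = −20·log₁₀(0.57) = 4.88 dB
P_refl/P_inc = |Γ|² = 0.325

RL ≈ 4.88 dB; 32.5% of incident power reflected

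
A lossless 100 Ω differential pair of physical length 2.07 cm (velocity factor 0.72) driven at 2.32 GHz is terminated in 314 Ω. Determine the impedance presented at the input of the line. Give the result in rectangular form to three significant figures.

λ = v/f = 0.72·c / 2.32 GHz = 0.0931 m
βl = 2π·l/λ = 2π × 0.222 = 80°
tan(βl) = tan(80°) = 5.69
Z_in = Z_0·(Z_L + jZ_0·tanβl)/(Z_0 + jZ_L·tanβl)
     = 100·(314 + j569)/(100 + j1790)

Z_in ≈ 32.7 − j15.7 Ω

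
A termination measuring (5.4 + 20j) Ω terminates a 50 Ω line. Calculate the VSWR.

VSWR ≈ 10.8

Γ = (Z_L − Z_0)/(Z_L + Z_0) = (-44.6 + j20)/(55.4 + j20)
|Γ| = 48.9/58.9 = 0.83
VSWR = (1 + |Γ|)/(1 − |Γ|) = 1.83/0.17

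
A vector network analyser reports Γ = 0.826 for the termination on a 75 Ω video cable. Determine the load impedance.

Z_L = Z_0·(1 + Γ)/(1 − Γ) = 75·(1.83)/(0.174)

Z_L ≈ 787 Ω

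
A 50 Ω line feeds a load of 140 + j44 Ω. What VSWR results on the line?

VSWR ≈ 3.11

Γ = (Z_L − Z_0)/(Z_L + Z_0) = (90 + j44)/(190 + j44)
|Γ| = 100/195 = 0.514
VSWR = (1 + |Γ|)/(1 − |Γ|) = 1.51/0.486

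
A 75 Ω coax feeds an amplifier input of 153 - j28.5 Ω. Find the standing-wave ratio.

VSWR ≈ 2.13

Γ = (Z_L − Z_0)/(Z_L + Z_0) = (78 − j28.5)/(228 − j28.5)
|Γ| = 83/230 = 0.361
VSWR = (1 + |Γ|)/(1 − |Γ|) = 1.36/0.639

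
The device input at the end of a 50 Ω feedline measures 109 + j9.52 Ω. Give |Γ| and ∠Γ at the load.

Γ = (Z_L − Z_0)/(Z_L + Z_0) = (59 + j9.52)/(159 + j9.52)
|Γ| = 59.8/159 = 0.375

Γ ≈ 0.375 ∠ 5.74°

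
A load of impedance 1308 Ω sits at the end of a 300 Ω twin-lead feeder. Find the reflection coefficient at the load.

Γ = 0.627

Γ = (Z_L − Z_0)/(Z_L + Z_0) = (1308 − 300)/(1308 + 300) = 1008/1608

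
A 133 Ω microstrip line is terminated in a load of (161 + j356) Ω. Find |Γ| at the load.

|Γ| ≈ 0.773

Γ = (Z_L − Z_0)/(Z_L + Z_0) = (28 + j356)/(294 + j356)
|Γ| = 357/462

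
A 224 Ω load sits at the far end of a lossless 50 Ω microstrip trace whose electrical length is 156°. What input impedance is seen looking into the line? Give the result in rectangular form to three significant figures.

tan(βl) = tan(156°) = -0.445
Z_in = Z_0·(Z_L + jZ_0·tanβl)/(Z_0 + jZ_L·tanβl)
     = 50·(224 − j22.3)/(50 − j99.7)

Z_in ≈ 53.9 + j85.3 Ω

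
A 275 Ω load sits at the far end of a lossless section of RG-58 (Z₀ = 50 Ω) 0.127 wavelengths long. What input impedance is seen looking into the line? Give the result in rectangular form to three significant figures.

Z_in ≈ 17.2 − j45.7 Ω

βl = 2π × 0.127 = 45.7°
tan(βl) = tan(45.7°) = 1.03
Z_in = Z_0·(Z_L + jZ_0·tanβl)/(Z_0 + jZ_L·tanβl)
     = 50·(275 + j51.3)/(50 + j282)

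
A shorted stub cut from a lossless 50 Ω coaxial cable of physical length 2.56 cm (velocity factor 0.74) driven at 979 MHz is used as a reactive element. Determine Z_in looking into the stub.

λ = v/f = 0.74·c / 979 MHz = 0.227 m
βl = 2π·l/λ = 2π × 0.113 = 40.6°
tan(βl) = 0.858
For a shorted stub, Z_in = jZ_0·tan(βl)

Z_in ≈ +j42.9 Ω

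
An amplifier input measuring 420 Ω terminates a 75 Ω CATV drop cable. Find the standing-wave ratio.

VSWR ≈ 5.6

For a purely resistive load, VSWR = R_L/Z_0 or Z_0/R_L (whichever > 1) = 420/75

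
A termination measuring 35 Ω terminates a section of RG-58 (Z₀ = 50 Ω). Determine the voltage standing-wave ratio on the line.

VSWR ≈ 1.43

Γ = (35 − 50)/(35 + 50) = -0.176
VSWR = (1 + 0.176)/(1 − 0.176)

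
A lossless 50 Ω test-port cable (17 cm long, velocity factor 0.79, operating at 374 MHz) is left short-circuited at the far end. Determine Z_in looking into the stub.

λ = v/f = 0.79·c / 374 MHz = 0.634 m
βl = 2π·l/λ = 2π × 0.268 = 96.6°
tan(βl) = -8.67
For a short-circuited stub, Z_in = jZ_0·tan(βl)

Z_in ≈ −j434 Ω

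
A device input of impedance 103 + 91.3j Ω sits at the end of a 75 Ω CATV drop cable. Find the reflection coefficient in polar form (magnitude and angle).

Γ ≈ 0.477 ∠ 45.8°

Γ = (Z_L − Z_0)/(Z_L + Z_0) = (28 + j91.3)/(178 + j91.3)
|Γ| = 95.5/200 = 0.477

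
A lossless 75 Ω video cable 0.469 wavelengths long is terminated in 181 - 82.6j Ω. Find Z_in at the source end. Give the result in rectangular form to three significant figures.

Z_in ≈ 224 + j11.8 Ω

βl = 2π × 0.469 = 169°
tan(βl) = tan(169°) = -0.197
Z_in = Z_0·(Z_L + jZ_0·tanβl)/(Z_0 + jZ_L·tanβl)
     = 75·(181 − j97.4)/(58.7 − j35.7)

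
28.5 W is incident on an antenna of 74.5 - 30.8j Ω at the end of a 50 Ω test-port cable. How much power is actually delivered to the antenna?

P_delivered ≈ 25.8 W

|Γ| = |(24.5 − j30.8)/(124.5 − j30.8)| = 0.307
|Γ|² = 0.0942
P_refl = |Γ|²·P_inc = 2.68 W, P_del = (1 − |Γ|²)·P_inc = 25.8 W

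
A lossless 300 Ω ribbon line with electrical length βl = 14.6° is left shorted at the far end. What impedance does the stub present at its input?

tan(βl) = 0.26
For a shorted stub, Z_in = jZ_0·tan(βl)

Z_in ≈ +j78.1 Ω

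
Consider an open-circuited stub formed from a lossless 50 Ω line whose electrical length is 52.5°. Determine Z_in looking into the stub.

Z_in ≈ −j38.4 Ω

tan(βl) = 1.3
For an open-circuited stub, Z_in = −jZ_0·cot(βl) = −jZ_0/tan(βl)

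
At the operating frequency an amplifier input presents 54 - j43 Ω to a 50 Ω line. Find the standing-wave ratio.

VSWR ≈ 2.25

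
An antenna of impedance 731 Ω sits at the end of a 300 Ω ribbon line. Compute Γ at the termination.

Γ = (Z_L − Z_0)/(Z_L + Z_0) = (731 − 300)/(731 + 300) = 431/1031

Γ = 0.418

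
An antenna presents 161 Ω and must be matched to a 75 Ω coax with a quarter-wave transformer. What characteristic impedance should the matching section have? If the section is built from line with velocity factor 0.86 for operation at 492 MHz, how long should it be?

Z_qwt = √(Z_0·R_L) = √(75 × 161) = √12080
λ = 0.86·c/f = 0.524 m, so l = λ/4 = 0.131 m

Z_qwt ≈ 110 Ω; length ≈ 13.1 cm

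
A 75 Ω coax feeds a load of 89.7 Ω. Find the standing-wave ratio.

VSWR ≈ 1.2

Γ = (89.7 − 75)/(89.7 + 75) = 0.0893
VSWR = (1 + 0.0893)/(1 − 0.0893)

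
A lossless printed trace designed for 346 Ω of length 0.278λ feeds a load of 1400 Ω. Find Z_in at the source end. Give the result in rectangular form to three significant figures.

βl = 2π × 0.278 = 100°
tan(βl) = tan(100°) = -5.63
Z_in = Z_0·(Z_L + jZ_0·tanβl)/(Z_0 + jZ_L·tanβl)
     = 346·(1400 − j1950)/(346 − j7880)

Z_in ≈ 88 + j57.6 Ω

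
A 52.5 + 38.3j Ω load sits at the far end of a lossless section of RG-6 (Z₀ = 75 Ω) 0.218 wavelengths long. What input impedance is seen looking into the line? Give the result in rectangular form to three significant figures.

Z_in ≈ 93.6 − j56.3 Ω

βl = 2π × 0.218 = 78.5°
tan(βl) = tan(78.5°) = 4.91
Z_in = Z_0·(Z_L + jZ_0·tanβl)/(Z_0 + jZ_L·tanβl)
     = 75·(52.5 + j406)/(-113 + j258)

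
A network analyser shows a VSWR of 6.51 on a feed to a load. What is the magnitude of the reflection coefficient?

|Γ| ≈ 0.734

|Γ| = (S − 1)/(S + 1) = (6.51 − 1)/(6.51 + 1) = 5.51/7.51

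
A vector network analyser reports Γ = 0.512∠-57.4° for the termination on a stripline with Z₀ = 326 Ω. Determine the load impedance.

Z_L ≈ 339 − j396 Ω

Z_L = Z_0·(1 + Γ)/(1 − Γ) = 326·(1.28 − j0.431)/(0.724 + j0.431)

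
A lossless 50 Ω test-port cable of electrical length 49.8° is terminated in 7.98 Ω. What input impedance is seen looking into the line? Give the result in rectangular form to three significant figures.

tan(βl) = tan(49.8°) = 1.18
Z_in = Z_0·(Z_L + jZ_0·tanβl)/(Z_0 + jZ_L·tanβl)
     = 50·(7.98 + j59.2)/(50 + j9.44)

Z_in ≈ 18.5 + j55.7 Ω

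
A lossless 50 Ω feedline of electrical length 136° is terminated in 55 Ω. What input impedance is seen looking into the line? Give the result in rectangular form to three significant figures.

Z_in ≈ 49.9 + j4.76 Ω

tan(βl) = tan(136°) = -0.966
Z_in = Z_0·(Z_L + jZ_0·tanβl)/(Z_0 + jZ_L·tanβl)
     = 50·(55 − j48.3)/(50 − j53.1)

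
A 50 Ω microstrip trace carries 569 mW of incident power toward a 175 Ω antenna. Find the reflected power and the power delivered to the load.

Γ = (175 − 50)/(175 + 50) = 0.556
|Γ|² = 0.309
P_refl = |Γ|²·P_inc = 176 mW, P_del = (1 − |Γ|²)·P_inc = 393 mW

P_reflected ≈ 176 mW; P_delivered ≈ 393 mW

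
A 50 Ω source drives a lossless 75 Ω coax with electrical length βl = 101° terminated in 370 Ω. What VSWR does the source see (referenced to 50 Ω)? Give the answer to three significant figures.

VSWR ≈ 3.45

tan(βl) = -5.14
Z_in = Z_0·(Z_L + jZ_0·tanβl)/(Z_0 + jZ_L·tanβl) = 15.8 + j14 Ω
Γ_s = (Z_in − Z_s)/(Z_in + Z_s) = (-34.2 + j14)/(65.8 + j14), |Γ_s| = 0.55
VSWR = (1 + |Γ_s|)/(1 − |Γ_s|)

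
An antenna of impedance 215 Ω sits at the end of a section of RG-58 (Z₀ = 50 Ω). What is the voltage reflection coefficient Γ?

Γ = 0.623

Γ = (Z_L − Z_0)/(Z_L + Z_0) = (215 − 50)/(215 + 50) = 165/265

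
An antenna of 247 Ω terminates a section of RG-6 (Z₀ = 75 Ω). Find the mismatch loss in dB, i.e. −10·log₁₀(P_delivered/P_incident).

Γ = (247 − 75)/(247 + 75) = 0.534
|Γ|² = 0.285, so P_del/P_inc = 1 − |Γ|² = 0.715
ML = −10·log₁₀(1 − |Γ|²)

mismatch loss ≈ 1.46 dB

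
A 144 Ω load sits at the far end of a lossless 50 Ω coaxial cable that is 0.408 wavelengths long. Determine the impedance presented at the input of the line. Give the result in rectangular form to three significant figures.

βl = 2π × 0.408 = 147°
tan(βl) = tan(147°) = -0.652
Z_in = Z_0·(Z_L + jZ_0·tanβl)/(Z_0 + jZ_L·tanβl)
     = 50·(144 − j32.6)/(50 − j93.9)

Z_in ≈ 45.3 + j52.5 Ω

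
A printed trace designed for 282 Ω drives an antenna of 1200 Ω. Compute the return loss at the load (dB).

RL ≈ 4.16 dB

Γ = (1200 − 282)/(1200 + 282) = 0.619
RL = −20·log₁₀|Γ| = −20·log₁₀(0.619)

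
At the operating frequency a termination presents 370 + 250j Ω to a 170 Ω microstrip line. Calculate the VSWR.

VSWR ≈ 3.33

Γ = (Z_L − Z_0)/(Z_L + Z_0) = (200 + j250)/(540 + j250)
|Γ| = 320/595 = 0.538
VSWR = (1 + |Γ|)/(1 − |Γ|) = 1.54/0.462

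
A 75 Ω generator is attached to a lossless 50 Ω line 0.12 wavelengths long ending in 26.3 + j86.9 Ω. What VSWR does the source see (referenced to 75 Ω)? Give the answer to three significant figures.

βl = 2π × 0.12 = 43.2°
tan(βl) = 0.939
Z_in = Z_0·(Z_L + jZ_0·tanβl)/(Z_0 + jZ_L·tanβl) = 76.9 − j152 Ω
Γ_s = (Z_in − Z_s)/(Z_in + Z_s) = (1.91 − j152)/(152 − j152), |Γ_s| = 0.707
VSWR = (1 + |Γ_s|)/(1 − |Γ_s|)

VSWR ≈ 5.82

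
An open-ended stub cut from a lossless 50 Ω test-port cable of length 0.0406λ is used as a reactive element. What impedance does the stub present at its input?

Z_in ≈ −j192 Ω

βl = 2π × 0.0406 = 14.6°
tan(βl) = 0.261
For an open-ended stub, Z_in = −jZ_0·cot(βl) = −jZ_0/tan(βl)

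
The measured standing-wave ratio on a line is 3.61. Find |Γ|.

|Γ| = (S − 1)/(S + 1) = (3.61 − 1)/(3.61 + 1) = 2.61/4.61

|Γ| ≈ 0.566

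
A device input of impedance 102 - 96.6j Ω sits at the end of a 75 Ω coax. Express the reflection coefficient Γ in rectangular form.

Γ ≈ 0.347 − j0.356

Γ = (Z_L − Z_0)/(Z_L + Z_0) = (27 − j96.6)/(177 − j96.6)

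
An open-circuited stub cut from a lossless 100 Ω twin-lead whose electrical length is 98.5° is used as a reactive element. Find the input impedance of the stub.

tan(βl) = -6.69
For an open-circuited stub, Z_in = −jZ_0·cot(βl) = −jZ_0/tan(βl)

Z_in ≈ +j14.9 Ω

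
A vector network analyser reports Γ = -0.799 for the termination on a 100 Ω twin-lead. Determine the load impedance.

Z_L ≈ 11.2 Ω

Z_L = Z_0·(1 + Γ)/(1 − Γ) = 100·(0.201)/(1.8)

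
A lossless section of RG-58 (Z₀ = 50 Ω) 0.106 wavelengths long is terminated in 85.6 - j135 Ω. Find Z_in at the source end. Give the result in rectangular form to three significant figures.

Z_in ≈ 12 − j35.8 Ω

βl = 2π × 0.106 = 38.2°
tan(βl) = tan(38.2°) = 0.786
Z_in = Z_0·(Z_L + jZ_0·tanβl)/(Z_0 + jZ_L·tanβl)
     = 50·(85.6 − j95.7)/(156 + j67.3)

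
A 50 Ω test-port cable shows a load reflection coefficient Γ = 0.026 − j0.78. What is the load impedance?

Z_L = Z_0·(1 + Γ)/(1 − Γ) = 50·(1.03 − j0.78)/(0.974 + j0.78)

Z_L ≈ 12.6 − j50.1 Ω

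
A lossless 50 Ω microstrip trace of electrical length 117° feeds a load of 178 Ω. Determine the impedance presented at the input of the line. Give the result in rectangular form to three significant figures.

tan(βl) = tan(117°) = -1.96
Z_in = Z_0·(Z_L + jZ_0·tanβl)/(Z_0 + jZ_L·tanβl)
     = 50·(178 − j98.1)/(50 − j349)

Z_in ≈ 17.3 + j23 Ω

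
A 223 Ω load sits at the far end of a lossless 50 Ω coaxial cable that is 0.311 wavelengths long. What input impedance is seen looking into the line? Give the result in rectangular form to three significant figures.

Z_in ≈ 12.9 + j19 Ω

βl = 2π × 0.311 = 112°
tan(βl) = tan(112°) = -2.48
Z_in = Z_0·(Z_L + jZ_0·tanβl)/(Z_0 + jZ_L·tanβl)
     = 50·(223 − j124)/(50 − j553)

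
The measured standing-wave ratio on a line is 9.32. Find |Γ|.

|Γ| ≈ 0.806

|Γ| = (S − 1)/(S + 1) = (9.32 − 1)/(9.32 + 1) = 8.32/10.3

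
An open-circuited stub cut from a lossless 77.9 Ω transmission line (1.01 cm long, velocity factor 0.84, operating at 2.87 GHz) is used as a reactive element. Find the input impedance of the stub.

Z_in ≈ −j88.3 Ω

λ = v/f = 0.84·c / 2.87 GHz = 0.0878 m
βl = 2π·l/λ = 2π × 0.115 = 41.4°
tan(βl) = 0.882
For an open-circuited stub, Z_in = −jZ_0·cot(βl) = −jZ_0/tan(βl)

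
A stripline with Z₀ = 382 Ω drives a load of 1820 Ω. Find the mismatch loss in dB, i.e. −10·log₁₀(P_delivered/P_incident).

mismatch loss ≈ 2.41 dB

Γ = (1820 − 382)/(1820 + 382) = 0.653
|Γ|² = 0.426, so P_del/P_inc = 1 − |Γ|² = 0.574
ML = −10·log₁₀(1 − |Γ|²)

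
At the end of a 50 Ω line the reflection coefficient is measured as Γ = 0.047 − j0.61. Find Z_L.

Z_L = Z_0·(1 + Γ)/(1 − Γ) = 50·(1.05 − j0.61)/(0.953 + j0.61)

Z_L ≈ 24.4 − j47.6 Ω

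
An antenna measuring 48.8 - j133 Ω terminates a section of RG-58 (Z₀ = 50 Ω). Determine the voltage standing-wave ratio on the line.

VSWR ≈ 9.14

Γ = (Z_L − Z_0)/(Z_L + Z_0) = (-1.2 − j133)/(98.8 − j133)
|Γ| = 133/166 = 0.803
VSWR = (1 + |Γ|)/(1 − |Γ|) = 1.8/0.197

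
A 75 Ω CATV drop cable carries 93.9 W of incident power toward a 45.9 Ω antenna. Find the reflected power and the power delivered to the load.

Γ = (45.9 − 75)/(45.9 + 75) = -0.241
|Γ|² = 0.0579
P_refl = |Γ|²·P_inc = 5.44 W, P_del = (1 − |Γ|²)·P_inc = 88.5 W

P_reflected ≈ 5.44 W; P_delivered ≈ 88.5 W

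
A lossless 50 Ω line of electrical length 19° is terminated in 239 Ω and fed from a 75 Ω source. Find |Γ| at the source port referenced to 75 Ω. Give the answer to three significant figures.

tan(βl) = 0.344
Z_in = Z_0·(Z_L + jZ_0·tanβl)/(Z_0 + jZ_L·tanβl) = 72.1 − j101 Ω
Γ_s = (Z_in − Z_s)/(Z_in + Z_s) = (-2.92 − j101)/(147 − j101), |Γ_s| = 0.568

|Γ| ≈ 0.568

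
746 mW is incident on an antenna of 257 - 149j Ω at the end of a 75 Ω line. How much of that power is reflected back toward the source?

|Γ| = |(182 − j149)/(332 − j149)| = 0.646
|Γ|² = 0.418
P_refl = |Γ|²·P_inc = 312 mW, P_del = (1 − |Γ|²)·P_inc = 434 mW

P_reflected ≈ 312 mW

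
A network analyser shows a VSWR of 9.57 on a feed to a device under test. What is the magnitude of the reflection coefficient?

|Γ| = (S − 1)/(S + 1) = (9.57 − 1)/(9.57 + 1) = 8.57/10.6

|Γ| ≈ 0.811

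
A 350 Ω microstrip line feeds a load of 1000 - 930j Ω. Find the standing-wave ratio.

Γ = (Z_L − Z_0)/(Z_L + Z_0) = (650 − j930)/(1350 − j930)
|Γ| = 1130/1640 = 0.692
VSWR = (1 + |Γ|)/(1 − |Γ|) = 1.69/0.308

VSWR ≈ 5.5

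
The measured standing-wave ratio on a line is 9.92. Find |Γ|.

|Γ| = (S − 1)/(S + 1) = (9.92 − 1)/(9.92 + 1) = 8.92/10.9

|Γ| ≈ 0.817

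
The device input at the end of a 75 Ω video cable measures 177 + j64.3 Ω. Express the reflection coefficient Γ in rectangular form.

Γ ≈ 0.441 + j0.143

Γ = (Z_L − Z_0)/(Z_L + Z_0) = (102 + j64.3)/(252 + j64.3)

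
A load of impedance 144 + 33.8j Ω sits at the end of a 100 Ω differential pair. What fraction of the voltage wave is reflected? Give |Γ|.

Γ = (Z_L − Z_0)/(Z_L + Z_0) = (44 + j33.8)/(244 + j33.8)
|Γ| = 55.5/246

|Γ| ≈ 0.225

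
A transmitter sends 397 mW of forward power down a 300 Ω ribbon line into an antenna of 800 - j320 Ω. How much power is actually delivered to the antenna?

|Γ| = |(500 − j320)/(1100 − j320)| = 0.518
|Γ|² = 0.269
P_refl = |Γ|²·P_inc = 107 mW, P_del = (1 − |Γ|²)·P_inc = 290 mW

P_delivered ≈ 290 mW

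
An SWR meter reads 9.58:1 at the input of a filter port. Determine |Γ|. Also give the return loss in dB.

|Γ| ≈ 0.811; return loss ≈ 1.82 dB

|Γ| = (S − 1)/(S + 1) = (9.58 − 1)/(9.58 + 1) = 8.58/10.6
RL = −20·log₁₀|Γ| = −20·log₁₀(0.811)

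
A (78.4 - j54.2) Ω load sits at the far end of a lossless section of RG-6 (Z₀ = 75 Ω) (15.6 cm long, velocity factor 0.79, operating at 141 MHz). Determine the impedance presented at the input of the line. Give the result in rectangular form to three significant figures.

Z_in ≈ 42.4 − j23 Ω

λ = v/f = 0.79·c / 141 MHz = 1.68 m
βl = 2π·l/λ = 2π × 0.0928 = 33.4°
tan(βl) = tan(33.4°) = 0.66
Z_in = Z_0·(Z_L + jZ_0·tanβl)/(Z_0 + jZ_L·tanβl)
     = 75·(78.4 − j4.72)/(111 + j51.7)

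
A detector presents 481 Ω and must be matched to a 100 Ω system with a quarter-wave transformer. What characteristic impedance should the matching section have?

Z_qwt = √(Z_0·R_L) = √(100 × 481) = √48100

Z_qwt ≈ 219 Ω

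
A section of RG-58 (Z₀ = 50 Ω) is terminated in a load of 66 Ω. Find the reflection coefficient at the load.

Γ = 0.138

Γ = (Z_L − Z_0)/(Z_L + Z_0) = (66 − 50)/(66 + 50) = 16/116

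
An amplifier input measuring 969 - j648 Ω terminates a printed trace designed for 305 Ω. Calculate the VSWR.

Γ = (Z_L − Z_0)/(Z_L + Z_0) = (664 − j648)/(1274 − j648)
|Γ| = 928/1430 = 0.649
VSWR = (1 + |Γ|)/(1 − |Γ|) = 1.65/0.351

VSWR ≈ 4.7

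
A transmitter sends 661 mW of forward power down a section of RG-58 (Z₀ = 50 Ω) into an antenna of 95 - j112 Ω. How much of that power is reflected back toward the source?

|Γ| = |(45 − j112)/(145 − j112)| = 0.659
|Γ|² = 0.434
P_refl = |Γ|²·P_inc = 287 mW, P_del = (1 − |Γ|²)·P_inc = 374 mW

P_reflected ≈ 287 mW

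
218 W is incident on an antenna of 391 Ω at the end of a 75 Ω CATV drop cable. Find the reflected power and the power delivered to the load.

P_reflected ≈ 100 W; P_delivered ≈ 118 W

Γ = (391 − 75)/(391 + 75) = 0.678
|Γ|² = 0.46
P_refl = |Γ|²·P_inc = 100 W, P_del = (1 − |Γ|²)·P_inc = 118 W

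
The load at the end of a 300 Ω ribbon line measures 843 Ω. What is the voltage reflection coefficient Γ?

Γ = (Z_L − Z_0)/(Z_L + Z_0) = (843 − 300)/(843 + 300) = 543/1143

Γ = 0.475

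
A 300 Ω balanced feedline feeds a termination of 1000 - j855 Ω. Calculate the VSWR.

VSWR ≈ 5.9

Γ = (Z_L − Z_0)/(Z_L + Z_0) = (700 − j855)/(1300 − j855)
|Γ| = 1100/1560 = 0.71
VSWR = (1 + |Γ|)/(1 − |Γ|) = 1.71/0.29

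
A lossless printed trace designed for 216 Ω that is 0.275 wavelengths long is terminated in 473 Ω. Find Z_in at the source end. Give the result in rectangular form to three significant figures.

βl = 2π × 0.275 = 99°
tan(βl) = tan(99°) = -6.31
Z_in = Z_0·(Z_L + jZ_0·tanβl)/(Z_0 + jZ_L·tanβl)
     = 216·(473 − j1360)/(216 − j2990)

Z_in ≈ 101 + j26.9 Ω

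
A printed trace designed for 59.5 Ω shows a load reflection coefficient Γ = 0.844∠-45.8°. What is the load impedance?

Z_L ≈ 32 − j134 Ω

Z_L = Z_0·(1 + Γ)/(1 − Γ) = 59.5·(1.59 − j0.605)/(0.412 + j0.605)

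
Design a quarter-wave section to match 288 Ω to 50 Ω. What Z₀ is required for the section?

Z_qwt = √(Z_0·R_L) = √(50 × 288) = √14400

Z_qwt ≈ 120 Ω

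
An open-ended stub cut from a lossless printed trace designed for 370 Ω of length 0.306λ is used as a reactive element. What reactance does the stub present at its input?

βl = 2π × 0.306 = 110°
tan(βl) = -2.72
For an open-ended stub, Z_in = −jZ_0·cot(βl) = −jZ_0/tan(βl)

X_in ≈ 136 Ω (inductive)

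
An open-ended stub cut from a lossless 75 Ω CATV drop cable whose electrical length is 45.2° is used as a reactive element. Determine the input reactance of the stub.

X_in ≈ -74.5 Ω (capacitive)

tan(βl) = 1.01
For an open-ended stub, Z_in = −jZ_0·cot(βl) = −jZ_0/tan(βl)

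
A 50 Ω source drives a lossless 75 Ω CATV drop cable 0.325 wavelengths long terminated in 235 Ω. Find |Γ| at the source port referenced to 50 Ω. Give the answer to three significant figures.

βl = 2π × 0.325 = 117°
tan(βl) = -1.96
Z_in = Z_0·(Z_L + jZ_0·tanβl)/(Z_0 + jZ_L·tanβl) = 29.4 + j33.4 Ω
Γ_s = (Z_in − Z_s)/(Z_in + Z_s) = (-20.6 + j33.4)/(79.4 + j33.4), |Γ_s| = 0.456

|Γ| ≈ 0.456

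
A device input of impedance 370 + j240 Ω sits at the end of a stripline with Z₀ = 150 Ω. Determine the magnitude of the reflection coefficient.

|Γ| ≈ 0.568

Γ = (Z_L − Z_0)/(Z_L + Z_0) = (220 + j240)/(520 + j240)
|Γ| = 326/573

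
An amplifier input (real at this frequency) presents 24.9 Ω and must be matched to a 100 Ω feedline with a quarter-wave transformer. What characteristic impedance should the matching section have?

Z_qwt ≈ 49.9 Ω

Z_qwt = √(Z_0·R_L) = √(100 × 24.9) = √2490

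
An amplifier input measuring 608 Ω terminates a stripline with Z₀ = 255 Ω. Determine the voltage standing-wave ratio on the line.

VSWR ≈ 2.38

Γ = (608 − 255)/(608 + 255) = 0.409
VSWR = (1 + 0.409)/(1 − 0.409)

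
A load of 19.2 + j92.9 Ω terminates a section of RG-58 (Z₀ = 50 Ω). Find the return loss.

Γ = (-30.8 + j92.9)/(69.2 + j92.9), |Γ| = 0.845
RL = −20·log₁₀|Γ| = −20·log₁₀(0.845)

RL ≈ 1.46 dB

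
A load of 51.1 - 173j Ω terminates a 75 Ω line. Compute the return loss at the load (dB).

RL ≈ 1.77 dB

Γ = (-23.9 − j173)/(126.1 − j173), |Γ| = 0.816
RL = −20·log₁₀|Γ| = −20·log₁₀(0.816)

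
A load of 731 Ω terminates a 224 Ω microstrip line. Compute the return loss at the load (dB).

RL ≈ 5.5 dB

Γ = (731 − 224)/(731 + 224) = 0.531
RL = −20·log₁₀|Γ| = −20·log₁₀(0.531)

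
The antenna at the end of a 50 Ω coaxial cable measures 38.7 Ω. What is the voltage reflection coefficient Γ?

Γ = (Z_L − Z_0)/(Z_L + Z_0) = (38.7 − 50)/(38.7 + 50) = -11.3/88.7

Γ = -0.127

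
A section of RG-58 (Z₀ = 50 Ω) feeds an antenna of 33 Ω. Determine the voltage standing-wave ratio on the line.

VSWR ≈ 1.52

Γ = (33 − 50)/(33 + 50) = -0.205
VSWR = (1 + 0.205)/(1 − 0.205)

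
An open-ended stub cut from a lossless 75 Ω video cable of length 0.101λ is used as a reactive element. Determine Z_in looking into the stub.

βl = 2π × 0.101 = 36.4°
tan(βl) = 0.736
For an open-ended stub, Z_in = −jZ_0·cot(βl) = −jZ_0/tan(βl)

Z_in ≈ −j102 Ω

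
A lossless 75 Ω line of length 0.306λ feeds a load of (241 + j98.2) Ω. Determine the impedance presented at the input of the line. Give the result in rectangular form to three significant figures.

βl = 2π × 0.306 = 110°
tan(βl) = tan(110°) = -2.72
Z_in = Z_0·(Z_L + jZ_0·tanβl)/(Z_0 + jZ_L·tanβl)
     = 75·(241 − j106)/(342 − j656)

Z_in ≈ 20.8 + j16.7 Ω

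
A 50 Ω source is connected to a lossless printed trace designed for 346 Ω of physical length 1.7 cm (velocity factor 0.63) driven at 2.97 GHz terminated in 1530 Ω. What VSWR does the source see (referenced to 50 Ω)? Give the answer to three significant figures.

λ = v/f = 0.63·c / 2.97 GHz = 0.0636 m
βl = 2π·l/λ = 2π × 0.267 = 96.2°
tan(βl) = -9.25
Z_in = Z_0·(Z_L + jZ_0·tanβl)/(Z_0 + jZ_L·tanβl) = 79.1 + j35.5 Ω
Γ_s = (Z_in − Z_s)/(Z_in + Z_s) = (29.1 + j35.5)/(129 + j35.5), |Γ_s| = 0.343
VSWR = (1 + |Γ_s|)/(1 − |Γ_s|)

VSWR ≈ 2.04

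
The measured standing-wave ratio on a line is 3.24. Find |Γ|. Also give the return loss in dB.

|Γ| = (S − 1)/(S + 1) = (3.24 − 1)/(3.24 + 1) = 2.24/4.24
RL = −20·log₁₀|Γ| = −20·log₁₀(0.528)

|Γ| ≈ 0.528; return loss ≈ 5.54 dB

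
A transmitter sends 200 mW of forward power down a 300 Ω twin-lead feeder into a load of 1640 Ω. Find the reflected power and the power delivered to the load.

Γ = (1640 − 300)/(1640 + 300) = 0.691
|Γ|² = 0.477
P_refl = |Γ|²·P_inc = 95.4 mW, P_del = (1 − |Γ|²)·P_inc = 105 mW

P_reflected ≈ 95.4 mW; P_delivered ≈ 105 mW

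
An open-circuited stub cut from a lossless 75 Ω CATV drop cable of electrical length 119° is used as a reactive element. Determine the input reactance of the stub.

tan(βl) = -1.8
For an open-circuited stub, Z_in = −jZ_0·cot(βl) = −jZ_0/tan(βl)

X_in ≈ 41.6 Ω (inductive)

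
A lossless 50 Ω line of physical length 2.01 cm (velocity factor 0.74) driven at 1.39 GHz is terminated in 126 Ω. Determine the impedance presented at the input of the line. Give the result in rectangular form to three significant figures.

λ = v/f = 0.74·c / 1.39 GHz = 0.16 m
βl = 2π·l/λ = 2π × 0.126 = 45.3°
tan(βl) = tan(45.3°) = 1.01
Z_in = Z_0·(Z_L + jZ_0·tanβl)/(Z_0 + jZ_L·tanβl)
     = 50·(126 + j50.5)/(50 + j127)

Z_in ≈ 34 − j36.1 Ω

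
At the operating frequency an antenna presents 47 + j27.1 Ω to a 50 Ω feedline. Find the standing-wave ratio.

Γ = (Z_L − Z_0)/(Z_L + Z_0) = (-3 + j27.1)/(97 + j27.1)
|Γ| = 27.3/101 = 0.271
VSWR = (1 + |Γ|)/(1 − |Γ|) = 1.27/0.729

VSWR ≈ 1.74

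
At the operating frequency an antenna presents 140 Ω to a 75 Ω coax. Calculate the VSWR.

VSWR ≈ 1.87

For a purely resistive load, VSWR = R_L/Z_0 or Z_0/R_L (whichever > 1) = 140/75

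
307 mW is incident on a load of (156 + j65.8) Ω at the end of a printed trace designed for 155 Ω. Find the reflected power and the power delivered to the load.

P_reflected ≈ 13.2 mW; P_delivered ≈ 294 mW

|Γ| = |(1 + j65.8)/(311 + j65.8)| = 0.207
|Γ|² = 0.0429
P_refl = |Γ|²·P_inc = 13.2 mW, P_del = (1 − |Γ|²)·P_inc = 294 mW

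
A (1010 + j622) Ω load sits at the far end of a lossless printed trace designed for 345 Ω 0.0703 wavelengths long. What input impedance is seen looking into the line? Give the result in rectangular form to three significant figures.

Z_in ≈ 638 − j662 Ω

βl = 2π × 0.0703 = 25.3°
tan(βl) = tan(25.3°) = 0.473
Z_in = Z_0·(Z_L + jZ_0·tanβl)/(Z_0 + jZ_L·tanβl)
     = 345·(1010 + j785)/(50.9 + j478)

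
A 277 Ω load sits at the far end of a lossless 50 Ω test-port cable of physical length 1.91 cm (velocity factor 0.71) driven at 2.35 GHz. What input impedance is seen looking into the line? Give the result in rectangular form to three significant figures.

Z_in ≈ 9.58 − j12.2 Ω

λ = v/f = 0.71·c / 2.35 GHz = 0.0906 m
βl = 2π·l/λ = 2π × 0.211 = 75.9°
tan(βl) = tan(75.9°) = 3.97
Z_in = Z_0·(Z_L + jZ_0·tanβl)/(Z_0 + jZ_L·tanβl)
     = 50·(277 + j199)/(50 + j1100)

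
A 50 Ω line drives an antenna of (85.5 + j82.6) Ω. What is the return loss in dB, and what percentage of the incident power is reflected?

Γ = (35.5 + j82.6)/(135.5 + j82.6), |Γ| = 0.567
RL = −20·log₁₀(0.567) = 4.94 dB
P_refl/P_inc = |Γ|² = 0.321

RL ≈ 4.94 dB; 32.1% of incident power reflected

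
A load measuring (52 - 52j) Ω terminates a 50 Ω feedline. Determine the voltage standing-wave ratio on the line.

VSWR ≈ 2.67

Γ = (Z_L − Z_0)/(Z_L + Z_0) = (2 − j52)/(102 − j52)
|Γ| = 52/114 = 0.455
VSWR = (1 + |Γ|)/(1 − |Γ|) = 1.45/0.545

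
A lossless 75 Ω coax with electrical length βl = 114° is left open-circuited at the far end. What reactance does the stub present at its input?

X_in ≈ 33.4 Ω (inductive)

tan(βl) = -2.25
For an open-circuited stub, Z_in = −jZ_0·cot(βl) = −jZ_0/tan(βl)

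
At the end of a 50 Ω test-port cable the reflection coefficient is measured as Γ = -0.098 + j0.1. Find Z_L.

Z_L ≈ 40.3 + j8.23 Ω

Z_L = Z_0·(1 + Γ)/(1 − Γ) = 50·(0.902 + j0.1)/(1.1 − j0.1)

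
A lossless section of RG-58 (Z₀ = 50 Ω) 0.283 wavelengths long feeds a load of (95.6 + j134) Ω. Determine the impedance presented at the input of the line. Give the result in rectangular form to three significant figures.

Z_in ≈ 8.31 − j2.05 Ω

βl = 2π × 0.283 = 102°
tan(βl) = tan(102°) = -4.75
Z_in = Z_0·(Z_L + jZ_0·tanβl)/(Z_0 + jZ_L·tanβl)
     = 50·(95.6 − j104)/(687 − j454)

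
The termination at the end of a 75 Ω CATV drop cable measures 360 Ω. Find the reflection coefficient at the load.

Γ = 0.655

Γ = (Z_L − Z_0)/(Z_L + Z_0) = (360 − 75)/(360 + 75) = 285/435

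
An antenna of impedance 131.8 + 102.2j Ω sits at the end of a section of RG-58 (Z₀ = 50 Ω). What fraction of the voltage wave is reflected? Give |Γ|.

Γ = (Z_L − Z_0)/(Z_L + Z_0) = (81.8 + j102.2)/(181.8 + j102.2)
|Γ| = 131/209

|Γ| ≈ 0.628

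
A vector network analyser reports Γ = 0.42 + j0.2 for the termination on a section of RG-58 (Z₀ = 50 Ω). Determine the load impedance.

Z_L ≈ 104 + j53.1 Ω

Z_L = Z_0·(1 + Γ)/(1 − Γ) = 50·(1.42 + j0.2)/(0.58 − j0.2)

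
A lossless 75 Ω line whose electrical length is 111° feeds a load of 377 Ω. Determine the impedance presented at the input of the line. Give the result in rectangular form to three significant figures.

Z_in ≈ 17 + j27.5 Ω

tan(βl) = tan(111°) = -2.61
Z_in = Z_0·(Z_L + jZ_0·tanβl)/(Z_0 + jZ_L·tanβl)
     = 75·(377 − j195)/(75 − j982)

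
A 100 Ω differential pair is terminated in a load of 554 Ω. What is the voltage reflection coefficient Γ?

Γ = (Z_L − Z_0)/(Z_L + Z_0) = (554 − 100)/(554 + 100) = 454/654

Γ = 0.694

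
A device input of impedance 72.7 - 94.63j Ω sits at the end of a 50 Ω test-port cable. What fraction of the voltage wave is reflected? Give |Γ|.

|Γ| ≈ 0.628

Γ = (Z_L − Z_0)/(Z_L + Z_0) = (22.7 − j94.63)/(122.7 − j94.63)
|Γ| = 97.3/155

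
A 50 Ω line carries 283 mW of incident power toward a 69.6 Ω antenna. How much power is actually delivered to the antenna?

Γ = (69.6 − 50)/(69.6 + 50) = 0.164
|Γ|² = 0.0269
P_refl = |Γ|²·P_inc = 7.6 mW, P_del = (1 − |Γ|²)·P_inc = 275 mW

P_delivered ≈ 275 mW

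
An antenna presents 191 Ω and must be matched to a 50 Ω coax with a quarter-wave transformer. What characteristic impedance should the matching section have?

Z_qwt = √(Z_0·R_L) = √(50 × 191) = √9550

Z_qwt ≈ 97.7 Ω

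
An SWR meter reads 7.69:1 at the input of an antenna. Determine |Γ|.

|Γ| ≈ 0.77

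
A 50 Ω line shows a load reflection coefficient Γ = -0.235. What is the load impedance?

Z_L ≈ 31 Ω

Z_L = Z_0·(1 + Γ)/(1 − Γ) = 50·(0.765)/(1.23)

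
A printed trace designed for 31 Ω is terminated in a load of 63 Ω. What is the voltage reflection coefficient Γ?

Γ = (Z_L − Z_0)/(Z_L + Z_0) = (63 − 31)/(63 + 31) = 32/94

Γ = 0.34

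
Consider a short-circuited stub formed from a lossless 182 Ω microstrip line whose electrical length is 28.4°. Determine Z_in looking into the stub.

Z_in ≈ +j98.4 Ω

tan(βl) = 0.541
For a short-circuited stub, Z_in = jZ_0·tan(βl)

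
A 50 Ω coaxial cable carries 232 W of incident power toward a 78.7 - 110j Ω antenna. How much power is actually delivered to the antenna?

P_delivered ≈ 127 W

|Γ| = |(28.7 − j110)/(128.7 − j110)| = 0.671
|Γ|² = 0.451
P_refl = |Γ|²·P_inc = 105 W, P_del = (1 − |Γ|²)·P_inc = 127 W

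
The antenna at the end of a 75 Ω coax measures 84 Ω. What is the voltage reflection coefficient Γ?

Γ = 0.0566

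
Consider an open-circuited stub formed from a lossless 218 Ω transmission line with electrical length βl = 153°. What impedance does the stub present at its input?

Z_in ≈ +j428 Ω

tan(βl) = -0.51
For an open-circuited stub, Z_in = −jZ_0·cot(βl) = −jZ_0/tan(βl)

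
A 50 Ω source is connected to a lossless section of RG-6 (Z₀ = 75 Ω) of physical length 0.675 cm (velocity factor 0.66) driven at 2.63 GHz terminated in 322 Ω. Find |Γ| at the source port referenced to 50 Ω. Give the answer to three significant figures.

λ = v/f = 0.66·c / 2.63 GHz = 0.0753 m
βl = 2π·l/λ = 2π × 0.0897 = 32.3°
tan(βl) = 0.632
Z_in = Z_0·(Z_L + jZ_0·tanβl)/(Z_0 + jZ_L·tanβl) = 53.9 − j98.9 Ω
Γ_s = (Z_in − Z_s)/(Z_in + Z_s) = (3.92 − j98.9)/(104 − j98.9), |Γ_s| = 0.69

|Γ| ≈ 0.69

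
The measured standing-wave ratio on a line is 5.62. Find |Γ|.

|Γ| = (S − 1)/(S + 1) = (5.62 − 1)/(5.62 + 1) = 4.62/6.62

|Γ| ≈ 0.698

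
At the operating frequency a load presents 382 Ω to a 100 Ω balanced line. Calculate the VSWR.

Γ = (382 − 100)/(382 + 100) = 0.585
VSWR = (1 + 0.585)/(1 − 0.585)

VSWR ≈ 3.82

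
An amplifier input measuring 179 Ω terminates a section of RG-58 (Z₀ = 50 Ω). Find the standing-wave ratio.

VSWR ≈ 3.58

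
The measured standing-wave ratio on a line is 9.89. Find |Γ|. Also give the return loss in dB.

|Γ| = (S − 1)/(S + 1) = (9.89 − 1)/(9.89 + 1) = 8.89/10.9
RL = −20·log₁₀|Γ| = −20·log₁₀(0.816)

|Γ| ≈ 0.816; return loss ≈ 1.76 dB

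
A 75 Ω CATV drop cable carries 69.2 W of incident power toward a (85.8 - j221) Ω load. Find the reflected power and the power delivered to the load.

|Γ| = |(10.8 − j221)/(160.8 − j221)| = 0.81
|Γ|² = 0.655
P_refl = |Γ|²·P_inc = 45.4 W, P_del = (1 − |Γ|²)·P_inc = 23.8 W

P_reflected ≈ 45.4 W; P_delivered ≈ 23.8 W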